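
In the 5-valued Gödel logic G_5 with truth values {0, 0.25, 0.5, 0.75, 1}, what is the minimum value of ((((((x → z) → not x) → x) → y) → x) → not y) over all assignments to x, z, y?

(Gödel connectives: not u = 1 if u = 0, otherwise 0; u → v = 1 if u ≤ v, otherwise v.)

The minimum is attained at x = 0.25, z = 0, y = 0.25:
  (x → z): 0.25 > 0, so result = 0
  not x: Gödel ¬ of 0.25 = 0 (operand ≠ 0)
  ((x → z) → not x): 0 ≤ 0, so result = 1
  (((x → z) → not x) → x): 1 > 0.25, so result = 0.25
  ((((x → z) → not x) → x) → y): 0.25 ≤ 0.25, so result = 1
  (((((x → z) → not x) → x) → y) → x): 1 > 0.25, so result = 0.25
  not y: Gödel ¬ of 0.25 = 0 (operand ≠ 0)
  ((((((x → z) → not x) → x) → y) → x) → not y): 0.25 > 0, so result = 0
Checking all 125 assignments confirms none give a value below 0.00.

0.00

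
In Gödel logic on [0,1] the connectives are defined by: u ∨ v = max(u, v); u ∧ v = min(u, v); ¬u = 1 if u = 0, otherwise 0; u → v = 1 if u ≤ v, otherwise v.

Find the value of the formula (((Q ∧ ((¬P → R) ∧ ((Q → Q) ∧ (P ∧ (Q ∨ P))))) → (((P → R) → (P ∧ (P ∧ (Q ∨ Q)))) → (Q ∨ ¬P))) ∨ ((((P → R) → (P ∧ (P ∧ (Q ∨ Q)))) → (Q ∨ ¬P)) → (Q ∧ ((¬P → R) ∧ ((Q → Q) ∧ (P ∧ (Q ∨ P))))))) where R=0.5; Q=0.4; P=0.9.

1.00

¬P: Gödel ¬ of 0.9 = 0 (operand ≠ 0)
(¬P → R): 0 ≤ 0.5, so result = 1
(Q → Q): 0.4 ≤ 0.4, so result = 1
(Q ∨ P) = max(0.4, 0.9) = 0.9
(P ∧ (Q ∨ P)) = min(0.9, 0.9) = 0.9
((Q → Q) ∧ (P ∧ (Q ∨ P))) = min(1, 0.9) = 0.9
((¬P → R) ∧ ((Q → Q) ∧ (P ∧ (Q ∨ P)))) = min(1, 0.9) = 0.9
(Q ∧ ((¬P → R) ∧ ((Q → Q) ∧ (P ∧ (Q ∨ P))))) = min(0.4, 0.9) = 0.4
(P → R): 0.9 > 0.5, so result = 0.5
(Q ∨ Q) = max(0.4, 0.4) = 0.4
(P ∧ (Q ∨ Q)) = min(0.9, 0.4) = 0.4
(P ∧ (P ∧ (Q ∨ Q))) = min(0.9, 0.4) = 0.4
((P → R) → (P ∧ (P ∧ (Q ∨ Q)))): 0.5 > 0.4, so result = 0.4
¬P: Gödel ¬ of 0.9 = 0 (operand ≠ 0)
(Q ∨ ¬P) = max(0.4, 0) = 0.4
(((P → R) → (P ∧ (P ∧ (Q ∨ Q)))) → (Q ∨ ¬P)): 0.4 ≤ 0.4, so result = 1
((Q ∧ ((¬P → R) ∧ ((Q → Q) ∧ (P ∧ (Q ∨ P))))) → (((P → R) → (P ∧ (P ∧ (Q ∨ Q)))) → (Q ∨ ¬P))): 0.4 ≤ 1, so result = 1
(P → R): 0.9 > 0.5, so result = 0.5
(Q ∨ Q) = max(0.4, 0.4) = 0.4
(P ∧ (Q ∨ Q)) = min(0.9, 0.4) = 0.4
(P ∧ (P ∧ (Q ∨ Q))) = min(0.9, 0.4) = 0.4
((P → R) → (P ∧ (P ∧ (Q ∨ Q)))): 0.5 > 0.4, so result = 0.4
¬P: Gödel ¬ of 0.9 = 0 (operand ≠ 0)
(Q ∨ ¬P) = max(0.4, 0) = 0.4
(((P → R) → (P ∧ (P ∧ (Q ∨ Q)))) → (Q ∨ ¬P)): 0.4 ≤ 0.4, so result = 1
¬P: Gödel ¬ of 0.9 = 0 (operand ≠ 0)
(¬P → R): 0 ≤ 0.5, so result = 1
(Q → Q): 0.4 ≤ 0.4, so result = 1
(Q ∨ P) = max(0.4, 0.9) = 0.9
(P ∧ (Q ∨ P)) = min(0.9, 0.9) = 0.9
((Q → Q) ∧ (P ∧ (Q ∨ P))) = min(1, 0.9) = 0.9
((¬P → R) ∧ ((Q → Q) ∧ (P ∧ (Q ∨ P)))) = min(1, 0.9) = 0.9
(Q ∧ ((¬P → R) ∧ ((Q → Q) ∧ (P ∧ (Q ∨ P))))) = min(0.4, 0.9) = 0.4
((((P → R) → (P ∧ (P ∧ (Q ∨ Q)))) → (Q ∨ ¬P)) → (Q ∧ ((¬P → R) ∧ ((Q → Q) ∧ (P ∧ (Q ∨ P)))))): 1 > 0.4, so result = 0.4
(((Q ∧ ((¬P → R) ∧ ((Q → Q) ∧ (P ∧ (Q ∨ P))))) → (((P → R) → (P ∧ (P ∧ (Q ∨ Q)))) → (Q ∨ ¬P))) ∨ ((((P → R) → (P ∧ (P ∧ (Q ∨ Q)))) → (Q ∨ ¬P)) → (Q ∧ ((¬P → R) ∧ ((Q → Q) ∧ (P ∧ (Q ∨ P))))))) = max(1, 0.4) = 1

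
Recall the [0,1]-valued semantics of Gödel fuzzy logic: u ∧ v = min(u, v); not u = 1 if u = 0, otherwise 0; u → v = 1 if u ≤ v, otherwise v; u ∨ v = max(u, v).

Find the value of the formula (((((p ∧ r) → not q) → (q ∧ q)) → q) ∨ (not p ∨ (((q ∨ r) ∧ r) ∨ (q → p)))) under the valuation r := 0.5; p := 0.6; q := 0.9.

(p ∧ r) = min(0.6, 0.5) = 0.5
not q: Gödel ¬ of 0.9 = 0 (operand ≠ 0)
((p ∧ r) → not q): 0.5 > 0, so result = 0
(q ∧ q) = min(0.9, 0.9) = 0.9
(((p ∧ r) → not q) → (q ∧ q)): 0 ≤ 0.9, so result = 1
((((p ∧ r) → not q) → (q ∧ q)) → q): 1 > 0.9, so result = 0.9
not p: Gödel ¬ of 0.6 = 0 (operand ≠ 0)
(q ∨ r) = max(0.9, 0.5) = 0.9
((q ∨ r) ∧ r) = min(0.9, 0.5) = 0.5
(q → p): 0.9 > 0.6, so result = 0.6
(((q ∨ r) ∧ r) ∨ (q → p)) = max(0.5, 0.6) = 0.6
(not p ∨ (((q ∨ r) ∧ r) ∨ (q → p))) = max(0, 0.6) = 0.6
(((((p ∧ r) → not q) → (q ∧ q)) → q) ∨ (not p ∨ (((q ∨ r) ∧ r) ∨ (q → p)))) = max(0.9, 0.6) = 0.9

0.90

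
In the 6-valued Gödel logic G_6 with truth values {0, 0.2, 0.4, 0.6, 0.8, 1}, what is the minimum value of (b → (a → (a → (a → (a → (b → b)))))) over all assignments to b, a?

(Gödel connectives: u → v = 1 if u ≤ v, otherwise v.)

1.00

Every assignment gives 1. For instance at b = 0, a = 0:
  (b → b): 0 ≤ 0, so result = 1
  (a → (b → b)): 0 ≤ 1, so result = 1
  (a → (a → (b → b))): 0 ≤ 1, so result = 1
  (a → (a → (a → (b → b)))): 0 ≤ 1, so result = 1
  (a → (a → (a → (a → (b → b))))): 0 ≤ 1, so result = 1
  (b → (a → (a → (a → (a → (b → b)))))): 0 ≤ 1, so result = 1
All 36 assignments give value 1 — the formula is a G_6-tautology.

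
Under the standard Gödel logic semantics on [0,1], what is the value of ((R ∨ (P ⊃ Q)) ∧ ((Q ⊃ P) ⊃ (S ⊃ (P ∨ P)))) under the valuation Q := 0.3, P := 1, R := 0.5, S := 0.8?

0.50

(P ⊃ Q): 1 > 0.3, so result = 0.3
(R ∨ (P ⊃ Q)) = max(0.5, 0.3) = 0.5
(Q ⊃ P): 0.3 ≤ 1, so result = 1
(P ∨ P) = max(1, 1) = 1
(S ⊃ (P ∨ P)): 0.8 ≤ 1, so result = 1
((Q ⊃ P) ⊃ (S ⊃ (P ∨ P))): 1 ≤ 1, so result = 1
((R ∨ (P ⊃ Q)) ∧ ((Q ⊃ P) ⊃ (S ⊃ (P ∨ P)))) = min(0.5, 1) = 0.5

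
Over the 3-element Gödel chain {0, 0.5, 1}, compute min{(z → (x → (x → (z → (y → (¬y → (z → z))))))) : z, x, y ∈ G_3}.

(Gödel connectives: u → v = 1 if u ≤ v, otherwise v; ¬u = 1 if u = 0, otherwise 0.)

Every assignment gives 1. For instance at z = 0, x = 0, y = 0:
  ¬y: Gödel ¬ of 0 = 1 (operand is 0)
  (z → z): 0 ≤ 0, so result = 1
  (¬y → (z → z)): 1 ≤ 1, so result = 1
  (y → (¬y → (z → z))): 0 ≤ 1, so result = 1
  (z → (y → (¬y → (z → z)))): 0 ≤ 1, so result = 1
  (x → (z → (y → (¬y → (z → z))))): 0 ≤ 1, so result = 1
  (x → (x → (z → (y → (¬y → (z → z)))))): 0 ≤ 1, so result = 1
  (z → (x → (x → (z → (y → (¬y → (z → z))))))): 0 ≤ 1, so result = 1
All 27 assignments give value 1 — the formula is a G_3-tautology.

1.00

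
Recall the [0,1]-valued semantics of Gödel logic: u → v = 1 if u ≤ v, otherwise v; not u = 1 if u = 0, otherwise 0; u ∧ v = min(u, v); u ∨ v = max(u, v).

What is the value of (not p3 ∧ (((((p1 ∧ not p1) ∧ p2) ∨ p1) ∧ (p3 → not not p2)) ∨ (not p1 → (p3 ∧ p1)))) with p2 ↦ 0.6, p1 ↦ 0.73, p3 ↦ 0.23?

not p3: Gödel ¬ of 0.23 = 0 (operand ≠ 0)
not p1: Gödel ¬ of 0.73 = 0 (operand ≠ 0)
(p1 ∧ not p1) = min(0.73, 0) = 0
((p1 ∧ not p1) ∧ p2) = min(0, 0.6) = 0
(((p1 ∧ not p1) ∧ p2) ∨ p1) = max(0, 0.73) = 0.73
not p2: Gödel ¬ of 0.6 = 0 (operand ≠ 0)
not not p2: Gödel ¬ of 0 = 1 (operand is 0)
(p3 → not not p2): 0.23 ≤ 1, so result = 1
((((p1 ∧ not p1) ∧ p2) ∨ p1) ∧ (p3 → not not p2)) = min(0.73, 1) = 0.73
not p1: Gödel ¬ of 0.73 = 0 (operand ≠ 0)
(p3 ∧ p1) = min(0.23, 0.73) = 0.23
(not p1 → (p3 ∧ p1)): 0 ≤ 0.23, so result = 1
(((((p1 ∧ not p1) ∧ p2) ∨ p1) ∧ (p3 → not not p2)) ∨ (not p1 → (p3 ∧ p1))) = max(0.73, 1) = 1
(not p3 ∧ (((((p1 ∧ not p1) ∧ p2) ∨ p1) ∧ (p3 → not not p2)) ∨ (not p1 → (p3 ∧ p1)))) = min(0, 1) = 0

0.00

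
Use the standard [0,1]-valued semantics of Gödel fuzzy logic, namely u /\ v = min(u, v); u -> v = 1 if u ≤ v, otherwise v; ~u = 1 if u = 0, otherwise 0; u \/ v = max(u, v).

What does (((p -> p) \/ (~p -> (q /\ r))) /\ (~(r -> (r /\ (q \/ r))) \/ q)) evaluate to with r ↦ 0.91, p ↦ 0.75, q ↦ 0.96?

0.96

(p -> p): 0.75 ≤ 0.75, so result = 1
~p: Gödel ¬ of 0.75 = 0 (operand ≠ 0)
(q /\ r) = min(0.96, 0.91) = 0.91
(~p -> (q /\ r)): 0 ≤ 0.91, so result = 1
((p -> p) \/ (~p -> (q /\ r))) = max(1, 1) = 1
(q \/ r) = max(0.96, 0.91) = 0.96
(r /\ (q \/ r)) = min(0.91, 0.96) = 0.91
(r -> (r /\ (q \/ r))): 0.91 ≤ 0.91, so result = 1
~(r -> (r /\ (q \/ r))): Gödel ¬ of 1 = 0 (operand ≠ 0)
(~(r -> (r /\ (q \/ r))) \/ q) = max(0, 0.96) = 0.96
(((p -> p) \/ (~p -> (q /\ r))) /\ (~(r -> (r /\ (q \/ r))) \/ q)) = min(1, 0.96) = 0.96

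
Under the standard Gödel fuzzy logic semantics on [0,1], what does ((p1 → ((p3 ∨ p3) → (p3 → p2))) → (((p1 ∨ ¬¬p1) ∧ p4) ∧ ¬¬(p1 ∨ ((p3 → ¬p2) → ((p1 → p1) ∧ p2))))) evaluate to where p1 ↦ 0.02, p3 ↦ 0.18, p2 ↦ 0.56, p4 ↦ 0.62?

(p3 ∨ p3) = max(0.18, 0.18) = 0.18
(p3 → p2): 0.18 ≤ 0.56, so result = 1
((p3 ∨ p3) → (p3 → p2)): 0.18 ≤ 1, so result = 1
(p1 → ((p3 ∨ p3) → (p3 → p2))): 0.02 ≤ 1, so result = 1
¬p1: Gödel ¬ of 0.02 = 0 (operand ≠ 0)
¬¬p1: Gödel ¬ of 0 = 1 (operand is 0)
(p1 ∨ ¬¬p1) = max(0.02, 1) = 1
((p1 ∨ ¬¬p1) ∧ p4) = min(1, 0.62) = 0.62
¬p2: Gödel ¬ of 0.56 = 0 (operand ≠ 0)
(p3 → ¬p2): 0.18 > 0, so result = 0
(p1 → p1): 0.02 ≤ 0.02, so result = 1
((p1 → p1) ∧ p2) = min(1, 0.56) = 0.56
((p3 → ¬p2) → ((p1 → p1) ∧ p2)): 0 ≤ 0.56, so result = 1
(p1 ∨ ((p3 → ¬p2) → ((p1 → p1) ∧ p2))) = max(0.02, 1) = 1
¬(p1 ∨ ((p3 → ¬p2) → ((p1 → p1) ∧ p2))): Gödel ¬ of 1 = 0 (operand ≠ 0)
¬¬(p1 ∨ ((p3 → ¬p2) → ((p1 → p1) ∧ p2))): Gödel ¬ of 0 = 1 (operand is 0)
(((p1 ∨ ¬¬p1) ∧ p4) ∧ ¬¬(p1 ∨ ((p3 → ¬p2) → ((p1 → p1) ∧ p2)))) = min(0.62, 1) = 0.62
((p1 → ((p3 ∨ p3) → (p3 → p2))) → (((p1 ∨ ¬¬p1) ∧ p4) ∧ ¬¬(p1 ∨ ((p3 → ¬p2) → ((p1 → p1) ∧ p2))))): 1 > 0.62, so result = 0.62

0.62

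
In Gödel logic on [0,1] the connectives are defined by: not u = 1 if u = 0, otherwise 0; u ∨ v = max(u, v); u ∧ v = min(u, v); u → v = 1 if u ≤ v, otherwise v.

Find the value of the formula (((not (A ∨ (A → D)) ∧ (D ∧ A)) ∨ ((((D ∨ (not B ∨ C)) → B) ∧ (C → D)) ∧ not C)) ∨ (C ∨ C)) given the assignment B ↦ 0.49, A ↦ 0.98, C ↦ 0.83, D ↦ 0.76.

0.83

(A → D): 0.98 > 0.76, so result = 0.76
(A ∨ (A → D)) = max(0.98, 0.76) = 0.98
not (A ∨ (A → D)): Gödel ¬ of 0.98 = 0 (operand ≠ 0)
(D ∧ A) = min(0.76, 0.98) = 0.76
(not (A ∨ (A → D)) ∧ (D ∧ A)) = min(0, 0.76) = 0
not B: Gödel ¬ of 0.49 = 0 (operand ≠ 0)
(not B ∨ C) = max(0, 0.83) = 0.83
(D ∨ (not B ∨ C)) = max(0.76, 0.83) = 0.83
((D ∨ (not B ∨ C)) → B): 0.83 > 0.49, so result = 0.49
(C → D): 0.83 > 0.76, so result = 0.76
(((D ∨ (not B ∨ C)) → B) ∧ (C → D)) = min(0.49, 0.76) = 0.49
not C: Gödel ¬ of 0.83 = 0 (operand ≠ 0)
((((D ∨ (not B ∨ C)) → B) ∧ (C → D)) ∧ not C) = min(0.49, 0) = 0
((not (A ∨ (A → D)) ∧ (D ∧ A)) ∨ ((((D ∨ (not B ∨ C)) → B) ∧ (C → D)) ∧ not C)) = max(0, 0) = 0
(C ∨ C) = max(0.83, 0.83) = 0.83
(((not (A ∨ (A → D)) ∧ (D ∧ A)) ∨ ((((D ∨ (not B ∨ C)) → B) ∧ (C → D)) ∧ not C)) ∨ (C ∨ C)) = max(0, 0.83) = 0.83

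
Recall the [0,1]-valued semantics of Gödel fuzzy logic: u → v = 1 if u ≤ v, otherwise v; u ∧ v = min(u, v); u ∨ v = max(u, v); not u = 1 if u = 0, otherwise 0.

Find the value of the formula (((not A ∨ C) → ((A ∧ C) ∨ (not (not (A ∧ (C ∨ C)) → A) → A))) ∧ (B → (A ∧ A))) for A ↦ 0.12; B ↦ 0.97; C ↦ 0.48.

not A: Gödel ¬ of 0.12 = 0 (operand ≠ 0)
(not A ∨ C) = max(0, 0.48) = 0.48
(A ∧ C) = min(0.12, 0.48) = 0.12
(C ∨ C) = max(0.48, 0.48) = 0.48
(A ∧ (C ∨ C)) = min(0.12, 0.48) = 0.12
not (A ∧ (C ∨ C)): Gödel ¬ of 0.12 = 0 (operand ≠ 0)
(not (A ∧ (C ∨ C)) → A): 0 ≤ 0.12, so result = 1
not (not (A ∧ (C ∨ C)) → A): Gödel ¬ of 1 = 0 (operand ≠ 0)
(not (not (A ∧ (C ∨ C)) → A) → A): 0 ≤ 0.12, so result = 1
((A ∧ C) ∨ (not (not (A ∧ (C ∨ C)) → A) → A)) = max(0.12, 1) = 1
((not A ∨ C) → ((A ∧ C) ∨ (not (not (A ∧ (C ∨ C)) → A) → A))): 0.48 ≤ 1, so result = 1
(A ∧ A) = min(0.12, 0.12) = 0.12
(B → (A ∧ A)): 0.97 > 0.12, so result = 0.12
(((not A ∨ C) → ((A ∧ C) ∨ (not (not (A ∧ (C ∨ C)) → A) → A))) ∧ (B → (A ∧ A))) = min(1, 0.12) = 0.12

0.12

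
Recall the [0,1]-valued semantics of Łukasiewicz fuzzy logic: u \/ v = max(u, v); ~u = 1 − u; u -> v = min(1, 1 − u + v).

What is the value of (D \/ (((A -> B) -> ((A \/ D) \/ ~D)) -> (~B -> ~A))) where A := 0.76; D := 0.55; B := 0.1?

0.55

(A -> B): min(1, 1 − 0.76 + 0.1) = 0.34
(A \/ D) = max(0.76, 0.55) = 0.76
~D: Łukasiewicz ¬ gives 1 − 0.55 = 0.45
((A \/ D) \/ ~D) = max(0.76, 0.45) = 0.76
((A -> B) -> ((A \/ D) \/ ~D)): min(1, 1 − 0.34 + 0.76) = 1
~B: Łukasiewicz ¬ gives 1 − 0.1 = 0.9
~A: Łukasiewicz ¬ gives 1 − 0.76 = 0.24
(~B -> ~A): min(1, 1 − 0.9 + 0.24) = 0.34
(((A -> B) -> ((A \/ D) \/ ~D)) -> (~B -> ~A)): min(1, 1 − 1 + 0.34) = 0.34
(D \/ (((A -> B) -> ((A \/ D) \/ ~D)) -> (~B -> ~A))) = max(0.55, 0.34) = 0.55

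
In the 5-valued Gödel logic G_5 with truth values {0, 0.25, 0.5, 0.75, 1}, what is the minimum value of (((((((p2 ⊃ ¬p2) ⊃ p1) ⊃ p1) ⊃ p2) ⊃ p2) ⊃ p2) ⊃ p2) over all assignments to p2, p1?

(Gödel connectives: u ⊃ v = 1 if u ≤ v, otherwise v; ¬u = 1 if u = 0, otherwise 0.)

0.25

The minimum is attained at p2 = 0.25, p1 = 0:
  ¬p2: Gödel ¬ of 0.25 = 0 (operand ≠ 0)
  (p2 ⊃ ¬p2): 0.25 > 0, so result = 0
  ((p2 ⊃ ¬p2) ⊃ p1): 0 ≤ 0, so result = 1
  (((p2 ⊃ ¬p2) ⊃ p1) ⊃ p1): 1 > 0, so result = 0
  ((((p2 ⊃ ¬p2) ⊃ p1) ⊃ p1) ⊃ p2): 0 ≤ 0.25, so result = 1
  (((((p2 ⊃ ¬p2) ⊃ p1) ⊃ p1) ⊃ p2) ⊃ p2): 1 > 0.25, so result = 0.25
  ((((((p2 ⊃ ¬p2) ⊃ p1) ⊃ p1) ⊃ p2) ⊃ p2) ⊃ p2): 0.25 ≤ 0.25, so result = 1
  (((((((p2 ⊃ ¬p2) ⊃ p1) ⊃ p1) ⊃ p2) ⊃ p2) ⊃ p2) ⊃ p2): 1 > 0.25, so result = 0.25
Checking all 25 assignments confirms none give a value below 0.25.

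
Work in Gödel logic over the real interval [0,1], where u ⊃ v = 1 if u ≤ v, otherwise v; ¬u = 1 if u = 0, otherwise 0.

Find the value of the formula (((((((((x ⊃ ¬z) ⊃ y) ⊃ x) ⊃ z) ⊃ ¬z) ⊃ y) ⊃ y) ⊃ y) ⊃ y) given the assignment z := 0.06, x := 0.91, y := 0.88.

¬z: Gödel ¬ of 0.06 = 0 (operand ≠ 0)
(x ⊃ ¬z): 0.91 > 0, so result = 0
((x ⊃ ¬z) ⊃ y): 0 ≤ 0.88, so result = 1
(((x ⊃ ¬z) ⊃ y) ⊃ x): 1 > 0.91, so result = 0.91
((((x ⊃ ¬z) ⊃ y) ⊃ x) ⊃ z): 0.91 > 0.06, so result = 0.06
¬z: Gödel ¬ of 0.06 = 0 (operand ≠ 0)
(((((x ⊃ ¬z) ⊃ y) ⊃ x) ⊃ z) ⊃ ¬z): 0.06 > 0, so result = 0
((((((x ⊃ ¬z) ⊃ y) ⊃ x) ⊃ z) ⊃ ¬z) ⊃ y): 0 ≤ 0.88, so result = 1
(((((((x ⊃ ¬z) ⊃ y) ⊃ x) ⊃ z) ⊃ ¬z) ⊃ y) ⊃ y): 1 > 0.88, so result = 0.88
((((((((x ⊃ ¬z) ⊃ y) ⊃ x) ⊃ z) ⊃ ¬z) ⊃ y) ⊃ y) ⊃ y): 0.88 ≤ 0.88, so result = 1
(((((((((x ⊃ ¬z) ⊃ y) ⊃ x) ⊃ z) ⊃ ¬z) ⊃ y) ⊃ y) ⊃ y) ⊃ y): 1 > 0.88, so result = 0.88

0.88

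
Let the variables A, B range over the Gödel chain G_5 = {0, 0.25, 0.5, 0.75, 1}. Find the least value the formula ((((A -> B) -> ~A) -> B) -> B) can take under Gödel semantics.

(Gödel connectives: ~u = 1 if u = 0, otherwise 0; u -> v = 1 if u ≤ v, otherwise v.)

The minimum is attained at A = 0.25, B = 0.25:
  (A -> B): 0.25 ≤ 0.25, so result = 1
  ~A: Gödel ¬ of 0.25 = 0 (operand ≠ 0)
  ((A -> B) -> ~A): 1 > 0, so result = 0
  (((A -> B) -> ~A) -> B): 0 ≤ 0.25, so result = 1
  ((((A -> B) -> ~A) -> B) -> B): 1 > 0.25, so result = 0.25
Checking all 25 assignments confirms none give a value below 0.25.

0.25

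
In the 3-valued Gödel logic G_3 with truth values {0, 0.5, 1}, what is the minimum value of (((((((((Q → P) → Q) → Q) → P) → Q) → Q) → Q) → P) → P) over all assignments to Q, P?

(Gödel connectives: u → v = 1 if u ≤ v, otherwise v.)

The minimum is attained at Q = 0, P = 0.5:
  (Q → P): 0 ≤ 0.5, so result = 1
  ((Q → P) → Q): 1 > 0, so result = 0
  (((Q → P) → Q) → Q): 0 ≤ 0, so result = 1
  ((((Q → P) → Q) → Q) → P): 1 > 0.5, so result = 0.5
  (((((Q → P) → Q) → Q) → P) → Q): 0.5 > 0, so result = 0
  ((((((Q → P) → Q) → Q) → P) → Q) → Q): 0 ≤ 0, so result = 1
  (((((((Q → P) → Q) → Q) → P) → Q) → Q) → Q): 1 > 0, so result = 0
  ((((((((Q → P) → Q) → Q) → P) → Q) → Q) → Q) → P): 0 ≤ 0.5, so result = 1
  (((((((((Q → P) → Q) → Q) → P) → Q) → Q) → Q) → P) → P): 1 > 0.5, so result = 0.5
Checking all 9 assignments confirms none give a value below 0.50.

0.50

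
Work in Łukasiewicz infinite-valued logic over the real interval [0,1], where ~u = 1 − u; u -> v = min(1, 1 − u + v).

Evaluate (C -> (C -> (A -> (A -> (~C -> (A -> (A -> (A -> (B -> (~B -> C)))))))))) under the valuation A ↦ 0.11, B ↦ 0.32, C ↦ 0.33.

1.00

~C: Łukasiewicz ¬ gives 1 − 0.33 = 0.67
~B: Łukasiewicz ¬ gives 1 − 0.32 = 0.68
(~B -> C): min(1, 1 − 0.68 + 0.33) = 0.65
(B -> (~B -> C)): min(1, 1 − 0.32 + 0.65) = 1
(A -> (B -> (~B -> C))): min(1, 1 − 0.11 + 1) = 1
(A -> (A -> (B -> (~B -> C)))): min(1, 1 − 0.11 + 1) = 1
(A -> (A -> (A -> (B -> (~B -> C))))): min(1, 1 − 0.11 + 1) = 1
(~C -> (A -> (A -> (A -> (B -> (~B -> C)))))): min(1, 1 − 0.67 + 1) = 1
(A -> (~C -> (A -> (A -> (A -> (B -> (~B -> C))))))): min(1, 1 − 0.11 + 1) = 1
(A -> (A -> (~C -> (A -> (A -> (A -> (B -> (~B -> C)))))))): min(1, 1 − 0.11 + 1) = 1
(C -> (A -> (A -> (~C -> (A -> (A -> (A -> (B -> (~B -> C))))))))): min(1, 1 − 0.33 + 1) = 1
(C -> (C -> (A -> (A -> (~C -> (A -> (A -> (A -> (B -> (~B -> C)))))))))): min(1, 1 − 0.33 + 1) = 1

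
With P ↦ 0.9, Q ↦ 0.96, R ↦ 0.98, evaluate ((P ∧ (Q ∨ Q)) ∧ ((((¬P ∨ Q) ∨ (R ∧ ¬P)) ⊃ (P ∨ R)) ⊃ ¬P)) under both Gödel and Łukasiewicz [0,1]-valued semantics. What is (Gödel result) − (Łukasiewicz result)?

Gödel evaluation:
  (Q ∨ Q) = max(0.96, 0.96) = 0.96
  (P ∧ (Q ∨ Q)) = min(0.9, 0.96) = 0.9
  ¬P: Gödel ¬ of 0.9 = 0 (operand ≠ 0)
  (¬P ∨ Q) = max(0, 0.96) = 0.96
  ¬P: Gödel ¬ of 0.9 = 0 (operand ≠ 0)
  (R ∧ ¬P) = min(0.98, 0) = 0
  ((¬P ∨ Q) ∨ (R ∧ ¬P)) = max(0.96, 0) = 0.96
  (P ∨ R) = max(0.9, 0.98) = 0.98
  (((¬P ∨ Q) ∨ (R ∧ ¬P)) ⊃ (P ∨ R)): 0.96 ≤ 0.98, so result = 1
  ¬P: Gödel ¬ of 0.9 = 0 (operand ≠ 0)
  ((((¬P ∨ Q) ∨ (R ∧ ¬P)) ⊃ (P ∨ R)) ⊃ ¬P): 1 > 0, so result = 0
  ((P ∧ (Q ∨ Q)) ∧ ((((¬P ∨ Q) ∨ (R ∧ ¬P)) ⊃ (P ∨ R)) ⊃ ¬P)) = min(0.9, 0) = 0
  Gödel value = 0
Łukasiewicz evaluation:
  (Q ∨ Q) = max(0.96, 0.96) = 0.96
  (P ∧ (Q ∨ Q)) = min(0.9, 0.96) = 0.9
  ¬P: Łukasiewicz ¬ gives 1 − 0.9 = 0.1
  (¬P ∨ Q) = max(0.1, 0.96) = 0.96
  ¬P: Łukasiewicz ¬ gives 1 − 0.9 = 0.1
  (R ∧ ¬P) = min(0.98, 0.1) = 0.1
  ((¬P ∨ Q) ∨ (R ∧ ¬P)) = max(0.96, 0.1) = 0.96
  (P ∨ R) = max(0.9, 0.98) = 0.98
  (((¬P ∨ Q) ∨ (R ∧ ¬P)) ⊃ (P ∨ R)): min(1, 1 − 0.96 + 0.98) = 1
  ¬P: Łukasiewicz ¬ gives 1 − 0.9 = 0.1
  ((((¬P ∨ Q) ∨ (R ∧ ¬P)) ⊃ (P ∨ R)) ⊃ ¬P): min(1, 1 − 1 + 0.1) = 0.1
  ((P ∧ (Q ∨ Q)) ∧ ((((¬P ∨ Q) ∨ (R ∧ ¬P)) ⊃ (P ∨ R)) ⊃ ¬P)) = min(0.9, 0.1) = 0.1
  Łukasiewicz value = 0.1
Difference: 0 − 0.1 = -0.10

-0.10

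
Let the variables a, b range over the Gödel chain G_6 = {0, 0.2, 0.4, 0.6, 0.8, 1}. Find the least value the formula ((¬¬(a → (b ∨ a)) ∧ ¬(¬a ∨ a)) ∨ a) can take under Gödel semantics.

The minimum is attained at a = 0, b = 0:
  (b ∨ a) = max(0, 0) = 0
  (a → (b ∨ a)): 0 ≤ 0, so result = 1
  ¬(a → (b ∨ a)): Gödel ¬ of 1 = 0 (operand ≠ 0)
  ¬¬(a → (b ∨ a)): Gödel ¬ of 0 = 1 (operand is 0)
  ¬a: Gödel ¬ of 0 = 1 (operand is 0)
  (¬a ∨ a) = max(1, 0) = 1
  ¬(¬a ∨ a): Gödel ¬ of 1 = 0 (operand ≠ 0)
  (¬¬(a → (b ∨ a)) ∧ ¬(¬a ∨ a)) = min(1, 0) = 0
  ((¬¬(a → (b ∨ a)) ∧ ¬(¬a ∨ a)) ∨ a) = max(0, 0) = 0
Checking all 36 assignments confirms none give a value below 0.00.

0.00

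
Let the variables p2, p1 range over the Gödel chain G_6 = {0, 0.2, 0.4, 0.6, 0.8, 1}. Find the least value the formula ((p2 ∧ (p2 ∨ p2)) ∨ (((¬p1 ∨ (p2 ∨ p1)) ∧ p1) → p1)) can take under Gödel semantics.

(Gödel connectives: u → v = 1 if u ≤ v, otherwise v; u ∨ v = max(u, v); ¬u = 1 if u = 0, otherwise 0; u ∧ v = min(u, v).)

Every assignment gives 1. For instance at p2 = 0, p1 = 0:
  (p2 ∨ p2) = max(0, 0) = 0
  (p2 ∧ (p2 ∨ p2)) = min(0, 0) = 0
  ¬p1: Gödel ¬ of 0 = 1 (operand is 0)
  (p2 ∨ p1) = max(0, 0) = 0
  (¬p1 ∨ (p2 ∨ p1)) = max(1, 0) = 1
  ((¬p1 ∨ (p2 ∨ p1)) ∧ p1) = min(1, 0) = 0
  (((¬p1 ∨ (p2 ∨ p1)) ∧ p1) → p1): 0 ≤ 0, so result = 1
  ((p2 ∧ (p2 ∨ p2)) ∨ (((¬p1 ∨ (p2 ∨ p1)) ∧ p1) → p1)) = max(0, 1) = 1
All 36 assignments give value 1 — the formula is a G_6-tautology.

1.00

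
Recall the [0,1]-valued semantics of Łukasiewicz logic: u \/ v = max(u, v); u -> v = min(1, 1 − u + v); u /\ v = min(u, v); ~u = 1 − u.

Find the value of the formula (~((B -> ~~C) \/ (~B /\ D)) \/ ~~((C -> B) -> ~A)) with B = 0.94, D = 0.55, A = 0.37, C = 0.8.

~C: Łukasiewicz ¬ gives 1 − 0.8 = 0.2
~~C: Łukasiewicz ¬ gives 1 − 0.2 = 0.8
(B -> ~~C): min(1, 1 − 0.94 + 0.8) = 0.86
~B: Łukasiewicz ¬ gives 1 − 0.94 = 0.06
(~B /\ D) = min(0.06, 0.55) = 0.06
((B -> ~~C) \/ (~B /\ D)) = max(0.86, 0.06) = 0.86
~((B -> ~~C) \/ (~B /\ D)): Łukasiewicz ¬ gives 1 − 0.86 = 0.14
(C -> B): min(1, 1 − 0.8 + 0.94) = 1
~A: Łukasiewicz ¬ gives 1 − 0.37 = 0.63
((C -> B) -> ~A): min(1, 1 − 1 + 0.63) = 0.63
~((C -> B) -> ~A): Łukasiewicz ¬ gives 1 − 0.63 = 0.37
~~((C -> B) -> ~A): Łukasiewicz ¬ gives 1 − 0.37 = 0.63
(~((B -> ~~C) \/ (~B /\ D)) \/ ~~((C -> B) -> ~A)) = max(0.14, 0.63) = 0.63

0.63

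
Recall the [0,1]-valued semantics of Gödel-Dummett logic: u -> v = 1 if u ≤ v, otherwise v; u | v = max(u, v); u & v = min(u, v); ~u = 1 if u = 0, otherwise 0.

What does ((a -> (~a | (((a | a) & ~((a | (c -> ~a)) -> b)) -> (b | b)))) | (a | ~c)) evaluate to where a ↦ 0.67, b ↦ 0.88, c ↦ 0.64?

1.00

~a: Gödel ¬ of 0.67 = 0 (operand ≠ 0)
(a | a) = max(0.67, 0.67) = 0.67
~a: Gödel ¬ of 0.67 = 0 (operand ≠ 0)
(c -> ~a): 0.64 > 0, so result = 0
(a | (c -> ~a)) = max(0.67, 0) = 0.67
((a | (c -> ~a)) -> b): 0.67 ≤ 0.88, so result = 1
~((a | (c -> ~a)) -> b): Gödel ¬ of 1 = 0 (operand ≠ 0)
((a | a) & ~((a | (c -> ~a)) -> b)) = min(0.67, 0) = 0
(b | b) = max(0.88, 0.88) = 0.88
(((a | a) & ~((a | (c -> ~a)) -> b)) -> (b | b)): 0 ≤ 0.88, so result = 1
(~a | (((a | a) & ~((a | (c -> ~a)) -> b)) -> (b | b))) = max(0, 1) = 1
(a -> (~a | (((a | a) & ~((a | (c -> ~a)) -> b)) -> (b | b)))): 0.67 ≤ 1, so result = 1
~c: Gödel ¬ of 0.64 = 0 (operand ≠ 0)
(a | ~c) = max(0.67, 0) = 0.67
((a -> (~a | (((a | a) & ~((a | (c -> ~a)) -> b)) -> (b | b)))) | (a | ~c)) = max(1, 0.67) = 1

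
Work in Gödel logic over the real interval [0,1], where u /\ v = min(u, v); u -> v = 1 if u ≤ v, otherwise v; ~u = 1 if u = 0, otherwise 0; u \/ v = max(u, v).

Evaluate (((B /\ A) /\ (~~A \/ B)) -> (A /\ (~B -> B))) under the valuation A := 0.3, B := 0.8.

(B /\ A) = min(0.8, 0.3) = 0.3
~A: Gödel ¬ of 0.3 = 0 (operand ≠ 0)
~~A: Gödel ¬ of 0 = 1 (operand is 0)
(~~A \/ B) = max(1, 0.8) = 1
((B /\ A) /\ (~~A \/ B)) = min(0.3, 1) = 0.3
~B: Gödel ¬ of 0.8 = 0 (operand ≠ 0)
(~B -> B): 0 ≤ 0.8, so result = 1
(A /\ (~B -> B)) = min(0.3, 1) = 0.3
(((B /\ A) /\ (~~A \/ B)) -> (A /\ (~B -> B))): 0.3 ≤ 0.3, so result = 1

1.00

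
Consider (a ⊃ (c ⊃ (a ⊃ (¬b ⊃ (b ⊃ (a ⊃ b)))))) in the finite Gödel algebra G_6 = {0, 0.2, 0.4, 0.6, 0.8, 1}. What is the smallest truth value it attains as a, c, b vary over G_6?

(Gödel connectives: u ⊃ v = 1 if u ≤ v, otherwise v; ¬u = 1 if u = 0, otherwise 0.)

1.00

Every assignment gives 1. For instance at a = 0, c = 0, b = 0:
  ¬b: Gödel ¬ of 0 = 1 (operand is 0)
  (a ⊃ b): 0 ≤ 0, so result = 1
  (b ⊃ (a ⊃ b)): 0 ≤ 1, so result = 1
  (¬b ⊃ (b ⊃ (a ⊃ b))): 1 ≤ 1, so result = 1
  (a ⊃ (¬b ⊃ (b ⊃ (a ⊃ b)))): 0 ≤ 1, so result = 1
  (c ⊃ (a ⊃ (¬b ⊃ (b ⊃ (a ⊃ b))))): 0 ≤ 1, so result = 1
  (a ⊃ (c ⊃ (a ⊃ (¬b ⊃ (b ⊃ (a ⊃ b)))))): 0 ≤ 1, so result = 1
All 216 assignments give value 1 — the formula is a G_6-tautology.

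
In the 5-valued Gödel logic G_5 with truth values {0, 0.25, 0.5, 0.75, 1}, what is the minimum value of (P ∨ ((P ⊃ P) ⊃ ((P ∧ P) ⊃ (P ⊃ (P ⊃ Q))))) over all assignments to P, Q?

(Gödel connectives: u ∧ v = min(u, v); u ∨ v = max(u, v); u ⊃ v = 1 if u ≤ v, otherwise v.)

The minimum is attained at P = 0.25, Q = 0:
  (P ⊃ P): 0.25 ≤ 0.25, so result = 1
  (P ∧ P) = min(0.25, 0.25) = 0.25
  (P ⊃ Q): 0.25 > 0, so result = 0
  (P ⊃ (P ⊃ Q)): 0.25 > 0, so result = 0
  ((P ∧ P) ⊃ (P ⊃ (P ⊃ Q))): 0.25 > 0, so result = 0
  ((P ⊃ P) ⊃ ((P ∧ P) ⊃ (P ⊃ (P ⊃ Q)))): 1 > 0, so result = 0
  (P ∨ ((P ⊃ P) ⊃ ((P ∧ P) ⊃ (P ⊃ (P ⊃ Q))))) = max(0.25, 0) = 0.25
Checking all 25 assignments confirms none give a value below 0.25.

0.25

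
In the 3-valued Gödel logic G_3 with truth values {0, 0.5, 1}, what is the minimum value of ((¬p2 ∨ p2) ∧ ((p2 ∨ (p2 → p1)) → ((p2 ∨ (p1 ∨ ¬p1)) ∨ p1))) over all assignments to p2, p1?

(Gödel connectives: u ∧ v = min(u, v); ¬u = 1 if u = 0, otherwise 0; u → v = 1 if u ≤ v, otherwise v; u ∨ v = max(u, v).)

0.50

The minimum is attained at p2 = 0, p1 = 0.5:
  ¬p2: Gödel ¬ of 0 = 1 (operand is 0)
  (¬p2 ∨ p2) = max(1, 0) = 1
  (p2 → p1): 0 ≤ 0.5, so result = 1
  (p2 ∨ (p2 → p1)) = max(0, 1) = 1
  ¬p1: Gödel ¬ of 0.5 = 0 (operand ≠ 0)
  (p1 ∨ ¬p1) = max(0.5, 0) = 0.5
  (p2 ∨ (p1 ∨ ¬p1)) = max(0, 0.5) = 0.5
  ((p2 ∨ (p1 ∨ ¬p1)) ∨ p1) = max(0.5, 0.5) = 0.5
  ((p2 ∨ (p2 → p1)) → ((p2 ∨ (p1 ∨ ¬p1)) ∨ p1)): 1 > 0.5, so result = 0.5
  ((¬p2 ∨ p2) ∧ ((p2 ∨ (p2 → p1)) → ((p2 ∨ (p1 ∨ ¬p1)) ∨ p1))) = min(1, 0.5) = 0.5
Checking all 9 assignments confirms none give a value below 0.50.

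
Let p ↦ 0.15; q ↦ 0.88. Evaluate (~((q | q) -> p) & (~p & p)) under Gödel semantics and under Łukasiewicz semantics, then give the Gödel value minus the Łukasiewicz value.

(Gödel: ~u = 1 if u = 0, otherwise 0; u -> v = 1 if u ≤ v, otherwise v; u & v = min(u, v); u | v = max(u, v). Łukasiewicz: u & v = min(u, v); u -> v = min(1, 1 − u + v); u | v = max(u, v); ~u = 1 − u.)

Gödel evaluation:
  (q | q) = max(0.88, 0.88) = 0.88
  ((q | q) -> p): 0.88 > 0.15, so result = 0.15
  ~((q | q) -> p): Gödel ¬ of 0.15 = 0 (operand ≠ 0)
  ~p: Gödel ¬ of 0.15 = 0 (operand ≠ 0)
  (~p & p) = min(0, 0.15) = 0
  (~((q | q) -> p) & (~p & p)) = min(0, 0) = 0
  Gödel value = 0
Łukasiewicz evaluation:
  (q | q) = max(0.88, 0.88) = 0.88
  ((q | q) -> p): min(1, 1 − 0.88 + 0.15) = 0.27
  ~((q | q) -> p): Łukasiewicz ¬ gives 1 − 0.27 = 0.73
  ~p: Łukasiewicz ¬ gives 1 − 0.15 = 0.85
  (~p & p) = min(0.85, 0.15) = 0.15
  (~((q | q) -> p) & (~p & p)) = min(0.73, 0.15) = 0.15
  Łukasiewicz value = 0.15
Difference: 0 − 0.15 = -0.15

-0.15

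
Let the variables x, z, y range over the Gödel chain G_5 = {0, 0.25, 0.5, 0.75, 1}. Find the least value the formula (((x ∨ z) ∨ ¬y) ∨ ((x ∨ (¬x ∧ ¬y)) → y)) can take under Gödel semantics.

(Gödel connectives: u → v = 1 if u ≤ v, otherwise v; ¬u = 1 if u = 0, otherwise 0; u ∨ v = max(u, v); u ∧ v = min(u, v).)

The minimum is attained at x = 0.5, z = 0, y = 0.25:
  (x ∨ z) = max(0.5, 0) = 0.5
  ¬y: Gödel ¬ of 0.25 = 0 (operand ≠ 0)
  ((x ∨ z) ∨ ¬y) = max(0.5, 0) = 0.5
  ¬x: Gödel ¬ of 0.5 = 0 (operand ≠ 0)
  ¬y: Gödel ¬ of 0.25 = 0 (operand ≠ 0)
  (¬x ∧ ¬y) = min(0, 0) = 0
  (x ∨ (¬x ∧ ¬y)) = max(0.5, 0) = 0.5
  ((x ∨ (¬x ∧ ¬y)) → y): 0.5 > 0.25, so result = 0.25
  (((x ∨ z) ∨ ¬y) ∨ ((x ∨ (¬x ∧ ¬y)) → y)) = max(0.5, 0.25) = 0.5
Checking all 125 assignments confirms none give a value below 0.50.

0.50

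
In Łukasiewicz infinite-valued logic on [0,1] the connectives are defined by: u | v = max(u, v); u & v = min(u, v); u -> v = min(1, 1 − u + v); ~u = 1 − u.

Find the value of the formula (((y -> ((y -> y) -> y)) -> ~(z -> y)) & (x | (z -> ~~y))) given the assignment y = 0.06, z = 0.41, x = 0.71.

0.35

(y -> y): min(1, 1 − 0.06 + 0.06) = 1
((y -> y) -> y): min(1, 1 − 1 + 0.06) = 0.06
(y -> ((y -> y) -> y)): min(1, 1 − 0.06 + 0.06) = 1
(z -> y): min(1, 1 − 0.41 + 0.06) = 0.65
~(z -> y): Łukasiewicz ¬ gives 1 − 0.65 = 0.35
((y -> ((y -> y) -> y)) -> ~(z -> y)): min(1, 1 − 1 + 0.35) = 0.35
~y: Łukasiewicz ¬ gives 1 − 0.06 = 0.94
~~y: Łukasiewicz ¬ gives 1 − 0.94 = 0.06
(z -> ~~y): min(1, 1 − 0.41 + 0.06) = 0.65
(x | (z -> ~~y)) = max(0.71, 0.65) = 0.71
(((y -> ((y -> y) -> y)) -> ~(z -> y)) & (x | (z -> ~~y))) = min(0.35, 0.71) = 0.35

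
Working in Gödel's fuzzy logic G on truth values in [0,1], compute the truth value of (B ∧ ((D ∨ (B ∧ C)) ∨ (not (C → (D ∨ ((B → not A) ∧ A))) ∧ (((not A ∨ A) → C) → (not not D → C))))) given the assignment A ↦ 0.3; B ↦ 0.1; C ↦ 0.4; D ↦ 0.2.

0.10

(B ∧ C) = min(0.1, 0.4) = 0.1
(D ∨ (B ∧ C)) = max(0.2, 0.1) = 0.2
not A: Gödel ¬ of 0.3 = 0 (operand ≠ 0)
(B → not A): 0.1 > 0, so result = 0
((B → not A) ∧ A) = min(0, 0.3) = 0
(D ∨ ((B → not A) ∧ A)) = max(0.2, 0) = 0.2
(C → (D ∨ ((B → not A) ∧ A))): 0.4 > 0.2, so result = 0.2
not (C → (D ∨ ((B → not A) ∧ A))): Gödel ¬ of 0.2 = 0 (operand ≠ 0)
not A: Gödel ¬ of 0.3 = 0 (operand ≠ 0)
(not A ∨ A) = max(0, 0.3) = 0.3
((not A ∨ A) → C): 0.3 ≤ 0.4, so result = 1
not D: Gödel ¬ of 0.2 = 0 (operand ≠ 0)
not not D: Gödel ¬ of 0 = 1 (operand is 0)
(not not D → C): 1 > 0.4, so result = 0.4
(((not A ∨ A) → C) → (not not D → C)): 1 > 0.4, so result = 0.4
(not (C → (D ∨ ((B → not A) ∧ A))) ∧ (((not A ∨ A) → C) → (not not D → C))) = min(0, 0.4) = 0
((D ∨ (B ∧ C)) ∨ (not (C → (D ∨ ((B → not A) ∧ A))) ∧ (((not A ∨ A) → C) → (not not D → C)))) = max(0.2, 0) = 0.2
(B ∧ ((D ∨ (B ∧ C)) ∨ (not (C → (D ∨ ((B → not A) ∧ A))) ∧ (((not A ∨ A) → C) → (not not D → C))))) = min(0.1, 0.2) = 0.1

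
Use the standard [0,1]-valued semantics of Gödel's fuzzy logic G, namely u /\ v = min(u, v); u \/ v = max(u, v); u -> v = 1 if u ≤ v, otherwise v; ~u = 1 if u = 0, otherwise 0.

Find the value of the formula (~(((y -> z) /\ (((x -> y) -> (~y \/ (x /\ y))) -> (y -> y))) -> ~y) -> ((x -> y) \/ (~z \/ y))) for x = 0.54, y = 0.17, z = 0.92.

0.17

(y -> z): 0.17 ≤ 0.92, so result = 1
(x -> y): 0.54 > 0.17, so result = 0.17
~y: Gödel ¬ of 0.17 = 0 (operand ≠ 0)
(x /\ y) = min(0.54, 0.17) = 0.17
(~y \/ (x /\ y)) = max(0, 0.17) = 0.17
((x -> y) -> (~y \/ (x /\ y))): 0.17 ≤ 0.17, so result = 1
(y -> y): 0.17 ≤ 0.17, so result = 1
(((x -> y) -> (~y \/ (x /\ y))) -> (y -> y)): 1 ≤ 1, so result = 1
((y -> z) /\ (((x -> y) -> (~y \/ (x /\ y))) -> (y -> y))) = min(1, 1) = 1
~y: Gödel ¬ of 0.17 = 0 (operand ≠ 0)
(((y -> z) /\ (((x -> y) -> (~y \/ (x /\ y))) -> (y -> y))) -> ~y): 1 > 0, so result = 0
~(((y -> z) /\ (((x -> y) -> (~y \/ (x /\ y))) -> (y -> y))) -> ~y): Gödel ¬ of 0 = 1 (operand is 0)
(x -> y): 0.54 > 0.17, so result = 0.17
~z: Gödel ¬ of 0.92 = 0 (operand ≠ 0)
(~z \/ y) = max(0, 0.17) = 0.17
((x -> y) \/ (~z \/ y)) = max(0.17, 0.17) = 0.17
(~(((y -> z) /\ (((x -> y) -> (~y \/ (x /\ y))) -> (y -> y))) -> ~y) -> ((x -> y) \/ (~z \/ y))): 1 > 0.17, so result = 0.17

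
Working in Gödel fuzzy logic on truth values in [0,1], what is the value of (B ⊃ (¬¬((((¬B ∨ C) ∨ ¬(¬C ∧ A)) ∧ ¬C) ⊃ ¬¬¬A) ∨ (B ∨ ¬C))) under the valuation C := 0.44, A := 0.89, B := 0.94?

¬B: Gödel ¬ of 0.94 = 0 (operand ≠ 0)
(¬B ∨ C) = max(0, 0.44) = 0.44
¬C: Gödel ¬ of 0.44 = 0 (operand ≠ 0)
(¬C ∧ A) = min(0, 0.89) = 0
¬(¬C ∧ A): Gödel ¬ of 0 = 1 (operand is 0)
((¬B ∨ C) ∨ ¬(¬C ∧ A)) = max(0.44, 1) = 1
¬C: Gödel ¬ of 0.44 = 0 (operand ≠ 0)
(((¬B ∨ C) ∨ ¬(¬C ∧ A)) ∧ ¬C) = min(1, 0) = 0
¬A: Gödel ¬ of 0.89 = 0 (operand ≠ 0)
¬¬A: Gödel ¬ of 0 = 1 (operand is 0)
¬¬¬A: Gödel ¬ of 1 = 0 (operand ≠ 0)
((((¬B ∨ C) ∨ ¬(¬C ∧ A)) ∧ ¬C) ⊃ ¬¬¬A): 0 ≤ 0, so result = 1
¬((((¬B ∨ C) ∨ ¬(¬C ∧ A)) ∧ ¬C) ⊃ ¬¬¬A): Gödel ¬ of 1 = 0 (operand ≠ 0)
¬¬((((¬B ∨ C) ∨ ¬(¬C ∧ A)) ∧ ¬C) ⊃ ¬¬¬A): Gödel ¬ of 0 = 1 (operand is 0)
¬C: Gödel ¬ of 0.44 = 0 (operand ≠ 0)
(B ∨ ¬C) = max(0.94, 0) = 0.94
(¬¬((((¬B ∨ C) ∨ ¬(¬C ∧ A)) ∧ ¬C) ⊃ ¬¬¬A) ∨ (B ∨ ¬C)) = max(1, 0.94) = 1
(B ⊃ (¬¬((((¬B ∨ C) ∨ ¬(¬C ∧ A)) ∧ ¬C) ⊃ ¬¬¬A) ∨ (B ∨ ¬C))): 0.94 ≤ 1, so result = 1

1.00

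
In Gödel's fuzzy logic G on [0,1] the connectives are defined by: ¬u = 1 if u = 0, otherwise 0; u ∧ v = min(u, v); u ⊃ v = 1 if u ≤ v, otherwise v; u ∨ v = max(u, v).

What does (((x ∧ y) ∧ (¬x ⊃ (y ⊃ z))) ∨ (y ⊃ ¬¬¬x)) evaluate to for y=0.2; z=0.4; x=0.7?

0.20

(x ∧ y) = min(0.7, 0.2) = 0.2
¬x: Gödel ¬ of 0.7 = 0 (operand ≠ 0)
(y ⊃ z): 0.2 ≤ 0.4, so result = 1
(¬x ⊃ (y ⊃ z)): 0 ≤ 1, so result = 1
((x ∧ y) ∧ (¬x ⊃ (y ⊃ z))) = min(0.2, 1) = 0.2
¬x: Gödel ¬ of 0.7 = 0 (operand ≠ 0)
¬¬x: Gödel ¬ of 0 = 1 (operand is 0)
¬¬¬x: Gödel ¬ of 1 = 0 (operand ≠ 0)
(y ⊃ ¬¬¬x): 0.2 > 0, so result = 0
(((x ∧ y) ∧ (¬x ⊃ (y ⊃ z))) ∨ (y ⊃ ¬¬¬x)) = max(0.2, 0) = 0.2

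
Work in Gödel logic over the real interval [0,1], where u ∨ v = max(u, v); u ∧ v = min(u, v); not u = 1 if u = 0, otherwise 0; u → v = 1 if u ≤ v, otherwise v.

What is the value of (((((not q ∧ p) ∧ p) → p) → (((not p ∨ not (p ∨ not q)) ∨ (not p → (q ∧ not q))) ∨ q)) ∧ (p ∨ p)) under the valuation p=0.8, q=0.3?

0.80

not q: Gödel ¬ of 0.3 = 0 (operand ≠ 0)
(not q ∧ p) = min(0, 0.8) = 0
((not q ∧ p) ∧ p) = min(0, 0.8) = 0
(((not q ∧ p) ∧ p) → p): 0 ≤ 0.8, so result = 1
not p: Gödel ¬ of 0.8 = 0 (operand ≠ 0)
not q: Gödel ¬ of 0.3 = 0 (operand ≠ 0)
(p ∨ not q) = max(0.8, 0) = 0.8
not (p ∨ not q): Gödel ¬ of 0.8 = 0 (operand ≠ 0)
(not p ∨ not (p ∨ not q)) = max(0, 0) = 0
not p: Gödel ¬ of 0.8 = 0 (operand ≠ 0)
not q: Gödel ¬ of 0.3 = 0 (operand ≠ 0)
(q ∧ not q) = min(0.3, 0) = 0
(not p → (q ∧ not q)): 0 ≤ 0, so result = 1
((not p ∨ not (p ∨ not q)) ∨ (not p → (q ∧ not q))) = max(0, 1) = 1
(((not p ∨ not (p ∨ not q)) ∨ (not p → (q ∧ not q))) ∨ q) = max(1, 0.3) = 1
((((not q ∧ p) ∧ p) → p) → (((not p ∨ not (p ∨ not q)) ∨ (not p → (q ∧ not q))) ∨ q)): 1 ≤ 1, so result = 1
(p ∨ p) = max(0.8, 0.8) = 0.8
(((((not q ∧ p) ∧ p) → p) → (((not p ∨ not (p ∨ not q)) ∨ (not p → (q ∧ not q))) ∨ q)) ∧ (p ∨ p)) = min(1, 0.8) = 0.8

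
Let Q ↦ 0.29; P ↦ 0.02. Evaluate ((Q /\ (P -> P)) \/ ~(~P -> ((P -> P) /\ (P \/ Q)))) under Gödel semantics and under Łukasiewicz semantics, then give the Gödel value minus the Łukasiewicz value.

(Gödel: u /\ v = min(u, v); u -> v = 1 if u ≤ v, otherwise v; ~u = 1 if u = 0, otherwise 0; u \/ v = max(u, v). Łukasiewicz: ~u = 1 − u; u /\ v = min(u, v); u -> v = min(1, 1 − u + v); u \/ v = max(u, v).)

Gödel evaluation:
  (P -> P): 0.02 ≤ 0.02, so result = 1
  (Q /\ (P -> P)) = min(0.29, 1) = 0.29
  ~P: Gödel ¬ of 0.02 = 0 (operand ≠ 0)
  (P -> P): 0.02 ≤ 0.02, so result = 1
  (P \/ Q) = max(0.02, 0.29) = 0.29
  ((P -> P) /\ (P \/ Q)) = min(1, 0.29) = 0.29
  (~P -> ((P -> P) /\ (P \/ Q))): 0 ≤ 0.29, so result = 1
  ~(~P -> ((P -> P) /\ (P \/ Q))): Gödel ¬ of 1 = 0 (operand ≠ 0)
  ((Q /\ (P -> P)) \/ ~(~P -> ((P -> P) /\ (P \/ Q)))) = max(0.29, 0) = 0.29
  Gödel value = 0.29
Łukasiewicz evaluation:
  (P -> P): min(1, 1 − 0.02 + 0.02) = 1
  (Q /\ (P -> P)) = min(0.29, 1) = 0.29
  ~P: Łukasiewicz ¬ gives 1 − 0.02 = 0.98
  (P -> P): min(1, 1 − 0.02 + 0.02) = 1
  (P \/ Q) = max(0.02, 0.29) = 0.29
  ((P -> P) /\ (P \/ Q)) = min(1, 0.29) = 0.29
  (~P -> ((P -> P) /\ (P \/ Q))): min(1, 1 − 0.98 + 0.29) = 0.31
  ~(~P -> ((P -> P) /\ (P \/ Q))): Łukasiewicz ¬ gives 1 − 0.31 = 0.69
  ((Q /\ (P -> P)) \/ ~(~P -> ((P -> P) /\ (P \/ Q)))) = max(0.29, 0.69) = 0.69
  Łukasiewicz value = 0.69
Difference: 0.29 − 0.69 = -0.40

-0.40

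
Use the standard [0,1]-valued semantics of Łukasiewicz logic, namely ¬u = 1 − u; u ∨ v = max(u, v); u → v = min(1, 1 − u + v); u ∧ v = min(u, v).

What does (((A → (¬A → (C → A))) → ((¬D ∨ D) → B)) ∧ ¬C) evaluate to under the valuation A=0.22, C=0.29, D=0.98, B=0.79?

¬A: Łukasiewicz ¬ gives 1 − 0.22 = 0.78
(C → A): min(1, 1 − 0.29 + 0.22) = 0.93
(¬A → (C → A)): min(1, 1 − 0.78 + 0.93) = 1
(A → (¬A → (C → A))): min(1, 1 − 0.22 + 1) = 1
¬D: Łukasiewicz ¬ gives 1 − 0.98 = 0.02
(¬D ∨ D) = max(0.02, 0.98) = 0.98
((¬D ∨ D) → B): min(1, 1 − 0.98 + 0.79) = 0.81
((A → (¬A → (C → A))) → ((¬D ∨ D) → B)): min(1, 1 − 1 + 0.81) = 0.81
¬C: Łukasiewicz ¬ gives 1 − 0.29 = 0.71
(((A → (¬A → (C → A))) → ((¬D ∨ D) → B)) ∧ ¬C) = min(0.81, 0.71) = 0.71

0.71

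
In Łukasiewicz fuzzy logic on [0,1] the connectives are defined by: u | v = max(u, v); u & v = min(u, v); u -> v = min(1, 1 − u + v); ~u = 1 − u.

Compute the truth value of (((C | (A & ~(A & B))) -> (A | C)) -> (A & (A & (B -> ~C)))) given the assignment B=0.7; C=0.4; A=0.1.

0.10

(A & B) = min(0.1, 0.7) = 0.1
~(A & B): Łukasiewicz ¬ gives 1 − 0.1 = 0.9
(A & ~(A & B)) = min(0.1, 0.9) = 0.1
(C | (A & ~(A & B))) = max(0.4, 0.1) = 0.4
(A | C) = max(0.1, 0.4) = 0.4
((C | (A & ~(A & B))) -> (A | C)): min(1, 1 − 0.4 + 0.4) = 1
~C: Łukasiewicz ¬ gives 1 − 0.4 = 0.6
(B -> ~C): min(1, 1 − 0.7 + 0.6) = 0.9
(A & (B -> ~C)) = min(0.1, 0.9) = 0.1
(A & (A & (B -> ~C))) = min(0.1, 0.1) = 0.1
(((C | (A & ~(A & B))) -> (A | C)) -> (A & (A & (B -> ~C)))): min(1, 1 − 1 + 0.1) = 0.1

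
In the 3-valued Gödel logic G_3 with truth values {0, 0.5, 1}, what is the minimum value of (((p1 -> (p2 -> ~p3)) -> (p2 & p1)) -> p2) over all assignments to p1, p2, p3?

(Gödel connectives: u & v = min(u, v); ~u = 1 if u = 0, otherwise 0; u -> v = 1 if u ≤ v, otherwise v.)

The minimum is attained at p1 = 0.5, p2 = 0.5, p3 = 0.5:
  ~p3: Gödel ¬ of 0.5 = 0 (operand ≠ 0)
  (p2 -> ~p3): 0.5 > 0, so result = 0
  (p1 -> (p2 -> ~p3)): 0.5 > 0, so result = 0
  (p2 & p1) = min(0.5, 0.5) = 0.5
  ((p1 -> (p2 -> ~p3)) -> (p2 & p1)): 0 ≤ 0.5, so result = 1
  (((p1 -> (p2 -> ~p3)) -> (p2 & p1)) -> p2): 1 > 0.5, so result = 0.5
Checking all 27 assignments confirms none give a value below 0.50.

0.50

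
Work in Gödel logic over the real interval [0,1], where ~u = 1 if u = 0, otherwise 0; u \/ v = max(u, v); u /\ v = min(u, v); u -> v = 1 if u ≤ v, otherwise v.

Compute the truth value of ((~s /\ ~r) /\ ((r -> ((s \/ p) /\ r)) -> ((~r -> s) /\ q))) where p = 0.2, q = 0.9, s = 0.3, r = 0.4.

~s: Gödel ¬ of 0.3 = 0 (operand ≠ 0)
~r: Gödel ¬ of 0.4 = 0 (operand ≠ 0)
(~s /\ ~r) = min(0, 0) = 0
(s \/ p) = max(0.3, 0.2) = 0.3
((s \/ p) /\ r) = min(0.3, 0.4) = 0.3
(r -> ((s \/ p) /\ r)): 0.4 > 0.3, so result = 0.3
~r: Gödel ¬ of 0.4 = 0 (operand ≠ 0)
(~r -> s): 0 ≤ 0.3, so result = 1
((~r -> s) /\ q) = min(1, 0.9) = 0.9
((r -> ((s \/ p) /\ r)) -> ((~r -> s) /\ q)): 0.3 ≤ 0.9, so result = 1
((~s /\ ~r) /\ ((r -> ((s \/ p) /\ r)) -> ((~r -> s) /\ q))) = min(0, 1) = 0

0.00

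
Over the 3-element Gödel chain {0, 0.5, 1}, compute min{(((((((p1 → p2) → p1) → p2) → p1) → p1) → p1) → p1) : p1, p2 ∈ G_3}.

0.50

The minimum is attained at p1 = 0.5, p2 = 0:
  (p1 → p2): 0.5 > 0, so result = 0
  ((p1 → p2) → p1): 0 ≤ 0.5, so result = 1
  (((p1 → p2) → p1) → p2): 1 > 0, so result = 0
  ((((p1 → p2) → p1) → p2) → p1): 0 ≤ 0.5, so result = 1
  (((((p1 → p2) → p1) → p2) → p1) → p1): 1 > 0.5, so result = 0.5
  ((((((p1 → p2) → p1) → p2) → p1) → p1) → p1): 0.5 ≤ 0.5, so result = 1
  (((((((p1 → p2) → p1) → p2) → p1) → p1) → p1) → p1): 1 > 0.5, so result = 0.5
Checking all 9 assignments confirms none give a value below 0.50.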